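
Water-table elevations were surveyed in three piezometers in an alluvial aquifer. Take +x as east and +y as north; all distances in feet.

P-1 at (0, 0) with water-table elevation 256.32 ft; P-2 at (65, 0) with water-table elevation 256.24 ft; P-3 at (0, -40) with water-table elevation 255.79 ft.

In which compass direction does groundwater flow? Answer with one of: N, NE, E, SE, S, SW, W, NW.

S

∂h/∂x = (256.24 − 256.32) / (65 − 0) = -0.001231
∂h/∂y = (255.79 − 256.32) / (-40 − 0) = +0.01325
Flow = −∇h = (+0.001231 east, -0.01325 north), which points south.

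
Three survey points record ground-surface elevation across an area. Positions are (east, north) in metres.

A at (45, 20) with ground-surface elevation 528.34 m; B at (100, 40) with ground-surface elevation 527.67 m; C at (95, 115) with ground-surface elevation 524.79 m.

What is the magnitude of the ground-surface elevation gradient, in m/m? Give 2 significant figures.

0.038 m/m

Three-point gradient (reference A): Δ to B = (55, 20, -0.67), Δ to C = (50, 95, -3.55).
∂z/∂x = +0.001740, ∂z/∂y = -0.03828 (det = 4225).
|∇f| = √(0.001740² + -0.03828²) = 0.03832 m/m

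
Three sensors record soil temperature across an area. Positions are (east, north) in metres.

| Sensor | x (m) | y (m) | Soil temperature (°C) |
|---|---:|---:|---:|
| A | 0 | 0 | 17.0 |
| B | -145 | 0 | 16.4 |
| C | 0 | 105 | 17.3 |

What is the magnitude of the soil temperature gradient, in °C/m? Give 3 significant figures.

0.00503 °C/m

∂T/∂x = (16.4 − 17.0) / (-145 − 0) = +0.004138
∂T/∂y = (17.3 − 17.0) / (105 − 0) = +0.002857
|∇f| = √(0.004138² + 0.002857²) = 0.005028 °C/m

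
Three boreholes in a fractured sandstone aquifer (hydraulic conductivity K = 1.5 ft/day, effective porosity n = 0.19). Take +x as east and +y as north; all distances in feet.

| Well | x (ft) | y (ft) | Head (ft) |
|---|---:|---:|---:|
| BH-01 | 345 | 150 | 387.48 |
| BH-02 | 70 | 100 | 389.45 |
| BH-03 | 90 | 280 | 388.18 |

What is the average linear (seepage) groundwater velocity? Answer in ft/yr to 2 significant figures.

25 ft/yr

With h = a·x + b·y + c and BH-01 as origin, the differences give:
  (-275)·a + (-50)·b = +1.97
  (-255)·a + 130·b = +0.70
Eliminate b (×130 and ×(-50), subtract): -48500·a = 291.100 → a = ∂h/∂x = -0.006002
Back-substitute: b = ∂h/∂y = -0.006389.
|∇h| = √(-0.006002² + -0.006389²) = 0.008766
Seepage velocity v = K·i/n = 1.5 × 0.008766 / 0.19 = 0.06921 ft/day = 25.28 ft/yr.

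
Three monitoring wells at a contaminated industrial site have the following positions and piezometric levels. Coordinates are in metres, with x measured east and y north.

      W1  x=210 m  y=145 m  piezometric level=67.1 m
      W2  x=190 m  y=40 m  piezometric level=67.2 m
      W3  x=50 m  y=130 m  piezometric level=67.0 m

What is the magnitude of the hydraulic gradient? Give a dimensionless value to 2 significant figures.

0.0013

Taking W1 as reference: W2−W1 = (-20, -105, +0.1); W3−W1 = (-160, -15, -0.1).
Solve a·Δx + b·Δy = Δh: det = (-20)·(-15) − (-160)·(-105) = -16500.
∂h/∂x = [(+0.1)·(-15) − (-0.1)·(-105)] / -16500 = +0.0007273
∂h/∂y = [(-20)·(-0.1) − (-160)·(+0.1)] / -16500 = -0.001091
|∇h| = √(0.0007273² + -0.001091²) = 0.001311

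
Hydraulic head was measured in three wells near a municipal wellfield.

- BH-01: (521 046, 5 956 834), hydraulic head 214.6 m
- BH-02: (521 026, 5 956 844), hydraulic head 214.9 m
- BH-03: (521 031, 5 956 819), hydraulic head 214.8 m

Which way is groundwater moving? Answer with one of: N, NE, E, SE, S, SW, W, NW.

E

Differences from BH-01: to BH-02 (Δx, Δy, Δh) = (-20, 10, +0.3); to BH-03 = (-15, -15, +0.2).
Determinant of the coordinate differences = (-20)·(-15) − (-15)·10 = 450.
∂h/∂x = [(+0.3)·(-15) − (+0.2)·10] / 450 = -0.01444
∂h/∂y = [(-20)·(+0.2) − (-15)·(+0.3)] / 450 = +0.001111
Flow = −∇h = (+0.01444 east, -0.001111 north), which points east.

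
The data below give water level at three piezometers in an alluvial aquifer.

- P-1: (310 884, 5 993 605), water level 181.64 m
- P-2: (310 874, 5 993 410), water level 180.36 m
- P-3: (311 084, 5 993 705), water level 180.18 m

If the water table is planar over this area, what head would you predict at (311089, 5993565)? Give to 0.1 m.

Taking P-1 as reference: P-2−P-1 = (-10, -195, -1.28); P-3−P-1 = (200, 100, -1.46).
Determinant of the coordinate differences = (-10)·100 − 200·(-195) = 38000.
∂h/∂x = [(-1.28)·100 − (-1.46)·(-195)] / 38000 = -0.01086
∂h/∂y = [(-10)·(-1.46) − 200·(-1.28)] / 38000 = +0.007121
h(311089, 5993565) = 181.64 + (-0.01086)·(205) + (+0.007121)·(-40) = 181.64 -2.226 -0.285 = 179.129 m.

179.1 m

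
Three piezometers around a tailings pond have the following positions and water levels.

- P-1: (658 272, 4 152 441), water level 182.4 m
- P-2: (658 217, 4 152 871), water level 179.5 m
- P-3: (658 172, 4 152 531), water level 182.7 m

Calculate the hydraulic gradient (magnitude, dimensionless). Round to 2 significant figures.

0.013

With h = a·x + b·y + c and P-1 as origin, the differences give:
  (-55)·a + 430·b = -2.9
  (-100)·a + 90·b = +0.3
Eliminate b (×90 and ×430, subtract): 38050·a = -390.00 → a = ∂h/∂x = -0.01025
Back-substitute: b = ∂h/∂y = -0.008055.
|∇h| = √(-0.01025² + -0.008055²) = 0.01304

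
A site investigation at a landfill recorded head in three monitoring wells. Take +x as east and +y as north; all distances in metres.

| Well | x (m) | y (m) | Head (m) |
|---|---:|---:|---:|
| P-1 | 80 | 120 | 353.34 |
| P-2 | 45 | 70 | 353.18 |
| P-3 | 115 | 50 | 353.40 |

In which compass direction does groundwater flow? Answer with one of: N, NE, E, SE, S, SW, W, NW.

W

Taking P-1 as reference: P-2−P-1 = (-35, -50, -0.16); P-3−P-1 = (35, -70, +0.06).
Solve a·Δx + b·Δy = Δh: det = (-35)·(-70) − 35·(-50) = 4200.
∂h/∂x = [(-0.16)·(-70) − (+0.06)·(-50)] / 4200 = +0.003381
∂h/∂y = [(-35)·(+0.06) − 35·(-0.16)] / 4200 = +0.0008333
Flow = −∇h = (-0.003381 east, -0.0008333 north), which points west.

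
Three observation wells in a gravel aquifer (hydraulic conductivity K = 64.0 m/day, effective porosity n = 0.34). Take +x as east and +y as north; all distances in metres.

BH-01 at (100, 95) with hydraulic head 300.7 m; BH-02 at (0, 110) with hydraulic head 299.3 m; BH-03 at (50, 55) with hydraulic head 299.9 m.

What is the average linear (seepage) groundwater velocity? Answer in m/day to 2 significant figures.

With h = a·x + b·y + c and BH-01 as origin, the differences give:
  (-100)·a + 15·b = -1.4
  (-50)·a + (-40)·b = -0.8
Eliminate b (×(-40) and ×15, subtract): 4750·a = 68.00 → a = ∂h/∂x = +0.01432
Back-substitute: b = ∂h/∂y = +0.002105.
|∇h| = √(0.01432² + 0.002105²) = 0.01447
Seepage velocity v = K·i/n = 64.0 × 0.01447 / 0.34 = 2.724 m/day.

2.7 m/day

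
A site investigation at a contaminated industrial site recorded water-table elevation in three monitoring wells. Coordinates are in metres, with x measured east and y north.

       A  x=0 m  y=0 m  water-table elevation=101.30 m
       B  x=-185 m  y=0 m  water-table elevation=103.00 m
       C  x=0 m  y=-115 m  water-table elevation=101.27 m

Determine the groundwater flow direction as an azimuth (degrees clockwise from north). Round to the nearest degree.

092°

∂h/∂x = (103.00 − 101.30) / (-185 − 0) = -0.009189
∂h/∂y = (101.27 − 101.30) / (-115 − 0) = +0.0002609
Flow direction (−∇h) has components (+0.009189 E, -0.0002609 N).
Azimuth = atan2(E, N) = atan2(+0.009189, -0.0002609) = 91.6° ≈ 092°.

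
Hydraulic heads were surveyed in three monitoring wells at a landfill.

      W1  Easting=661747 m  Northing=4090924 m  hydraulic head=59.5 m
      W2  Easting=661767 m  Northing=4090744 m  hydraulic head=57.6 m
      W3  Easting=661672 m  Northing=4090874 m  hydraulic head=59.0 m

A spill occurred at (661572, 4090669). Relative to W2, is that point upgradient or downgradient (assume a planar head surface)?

downgradient

Three-point gradient (reference W1): Δ to W2 = (20, -180, -1.9), Δ to W3 = (-75, -50, -0.5).
∂h/∂x = -0.0003448, ∂h/∂y = +0.01052 (det = -14500).
Head at (661572, 4090669) = 59.5 + (-0.0003448)·(-175) + (+0.01052)·(-255) = 56.88 m.
That is lower than the 57.6 m at W2, so the point is downgradient.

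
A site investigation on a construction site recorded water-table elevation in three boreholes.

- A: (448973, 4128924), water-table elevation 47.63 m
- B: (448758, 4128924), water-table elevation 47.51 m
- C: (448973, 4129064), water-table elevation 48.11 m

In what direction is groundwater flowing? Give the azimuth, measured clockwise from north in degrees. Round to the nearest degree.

∂h/∂x = (47.51 − 47.63) / (448758 − 448973) = +0.0005581
∂h/∂y = (48.11 − 47.63) / (4129064 − 4128924) = +0.003429
Flow direction (−∇h) has components (-0.0005581 E, -0.003429 N).
Azimuth = atan2(E, N) = atan2(-0.0005581, -0.003429) = 189.2° ≈ 189°.

189°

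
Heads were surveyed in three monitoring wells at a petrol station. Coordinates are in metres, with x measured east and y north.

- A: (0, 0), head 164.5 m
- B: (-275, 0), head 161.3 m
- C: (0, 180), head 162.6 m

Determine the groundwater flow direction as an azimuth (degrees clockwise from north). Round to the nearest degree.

∂h/∂x = (161.3 − 164.5) / (-275 − 0) = +0.01164
∂h/∂y = (162.6 − 164.5) / (180 − 0) = -0.01056
Flow direction (−∇h) has components (-0.01164 E, +0.01056 N).
Azimuth = atan2(E, N) = atan2(-0.01164, +0.01056) = 312.2° ≈ 312°.

312°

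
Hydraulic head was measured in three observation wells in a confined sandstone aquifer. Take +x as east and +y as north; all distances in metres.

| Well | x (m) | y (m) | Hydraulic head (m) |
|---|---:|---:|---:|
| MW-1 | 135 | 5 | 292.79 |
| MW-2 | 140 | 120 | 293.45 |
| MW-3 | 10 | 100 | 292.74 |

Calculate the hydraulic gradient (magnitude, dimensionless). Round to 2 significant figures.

0.0072

Differences from MW-1: to MW-2 (Δx, Δy, Δh) = (5, 115, +0.66); to MW-3 = (-125, 95, -0.05).
Solve a·Δx + b·Δy = Δh: det = 5·95 − (-125)·115 = 14850.
∂h/∂x = [(+0.66)·95 − (-0.05)·115] / 14850 = +0.004609
∂h/∂y = [5·(-0.05) − (-125)·(+0.66)] / 14850 = +0.005539
|∇h| = √(0.004609² + 0.005539²) = 0.007206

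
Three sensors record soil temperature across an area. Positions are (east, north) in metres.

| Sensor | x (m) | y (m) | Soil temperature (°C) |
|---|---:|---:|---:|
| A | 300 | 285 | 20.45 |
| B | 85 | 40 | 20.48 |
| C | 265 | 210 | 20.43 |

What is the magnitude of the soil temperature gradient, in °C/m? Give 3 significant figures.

0.00118 °C/m

Differences from A: to B (Δx, Δy, Δh) = (-215, -245, +0.03); to C = (-35, -75, -0.02).
Determinant of the coordinate differences = (-215)·(-75) − (-35)·(-245) = 7550.
∂T/∂x = [(+0.03)·(-75) − (-0.02)·(-245)] / 7550 = -0.0009470
∂T/∂y = [(-215)·(-0.02) − (-35)·(+0.03)] / 7550 = +0.0007086
|∇f| = √(-0.0009470² + 0.0007086²) = 0.001183 °C/m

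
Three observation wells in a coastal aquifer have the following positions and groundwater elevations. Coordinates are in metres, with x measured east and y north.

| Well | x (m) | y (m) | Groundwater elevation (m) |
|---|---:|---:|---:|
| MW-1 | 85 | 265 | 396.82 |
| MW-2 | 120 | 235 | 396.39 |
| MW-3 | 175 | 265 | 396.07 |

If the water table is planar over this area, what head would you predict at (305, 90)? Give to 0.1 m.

394.2 m

Differences from MW-1: to MW-2 (Δx, Δy, Δh) = (35, -30, -0.43); to MW-3 = (90, 0, -0.75).
Determinant of the coordinate differences = 35·0 − 90·(-30) = 2700.
∂h/∂x = [(-0.43)·0 − (-0.75)·(-30)] / 2700 = -0.008333
∂h/∂y = [35·(-0.75) − 90·(-0.43)] / 2700 = +0.004611
h(305, 90) = 396.82 + (-0.008333)·(220) + (+0.004611)·(-175) = 396.82 -1.833 -0.807 = 394.180 m.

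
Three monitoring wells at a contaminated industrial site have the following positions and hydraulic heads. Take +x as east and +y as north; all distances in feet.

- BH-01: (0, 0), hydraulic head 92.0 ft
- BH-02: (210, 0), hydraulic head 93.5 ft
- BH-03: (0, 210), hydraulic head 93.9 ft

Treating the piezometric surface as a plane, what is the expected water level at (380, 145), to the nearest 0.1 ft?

∂h/∂x = (93.5 − 92.0) / (210 − 0) = +0.007143
∂h/∂y = (93.9 − 92.0) / (210 − 0) = +0.009048
h(380, 145) = 92.0 + (+0.007143)·(380) + (+0.009048)·(145) = 92.0 +2.714 +1.312 = 96.026 ft.

96.0 ft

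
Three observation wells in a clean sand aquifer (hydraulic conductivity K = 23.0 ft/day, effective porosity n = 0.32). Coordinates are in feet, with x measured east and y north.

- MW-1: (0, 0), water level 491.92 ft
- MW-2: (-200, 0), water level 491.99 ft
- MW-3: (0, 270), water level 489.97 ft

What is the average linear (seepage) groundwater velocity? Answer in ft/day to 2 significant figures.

∂h/∂x = (491.99 − 491.92) / (-200 − 0) = -0.0003500
∂h/∂y = (489.97 − 491.92) / (270 − 0) = -0.007222
|∇h| = √(-0.0003500² + -0.007222²) = 0.00723
Seepage velocity v = K·i/n = 23.0 × 0.00723 / 0.32 = 0.5197 ft/day.

0.52 ft/day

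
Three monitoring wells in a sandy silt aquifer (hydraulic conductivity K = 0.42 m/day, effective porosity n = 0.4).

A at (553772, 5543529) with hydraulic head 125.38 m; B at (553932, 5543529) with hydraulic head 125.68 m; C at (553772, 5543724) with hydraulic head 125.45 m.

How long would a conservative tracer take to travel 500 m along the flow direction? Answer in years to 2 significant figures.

680 years

∂h/∂x = (125.68 − 125.38) / (553932 − 553772) = +0.001875
∂h/∂y = (125.45 − 125.38) / (5543724 − 5543529) = +0.0003590
|∇h| = √(0.001875² + 0.0003590²) = 0.001909
Seepage velocity v = K·i/n = 0.42 × 0.001909 / 0.4 = 0.002004 m/day.
t = 500 / 0.002004 = 2.495e+05 days = 683 years.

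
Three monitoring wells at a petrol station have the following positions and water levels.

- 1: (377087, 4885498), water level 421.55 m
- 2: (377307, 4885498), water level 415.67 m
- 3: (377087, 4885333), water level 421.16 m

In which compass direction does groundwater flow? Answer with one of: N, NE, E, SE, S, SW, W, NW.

E

∂h/∂x = (415.67 − 421.55) / (377307 − 377087) = -0.02673
∂h/∂y = (421.16 − 421.55) / (4885333 − 4885498) = +0.002364
Flow = −∇h = (+0.02673 east, -0.002364 north), which points east.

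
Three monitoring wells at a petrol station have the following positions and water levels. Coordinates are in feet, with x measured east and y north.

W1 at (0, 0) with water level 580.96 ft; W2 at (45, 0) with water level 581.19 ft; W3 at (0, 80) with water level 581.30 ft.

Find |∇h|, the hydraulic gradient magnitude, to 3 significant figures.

0.00665

∂h/∂x = (581.19 − 580.96) / (45 − 0) = +0.005111
∂h/∂y = (581.30 − 580.96) / (80 − 0) = +0.004250
|∇h| = √(0.005111² + 0.004250²) = 0.006647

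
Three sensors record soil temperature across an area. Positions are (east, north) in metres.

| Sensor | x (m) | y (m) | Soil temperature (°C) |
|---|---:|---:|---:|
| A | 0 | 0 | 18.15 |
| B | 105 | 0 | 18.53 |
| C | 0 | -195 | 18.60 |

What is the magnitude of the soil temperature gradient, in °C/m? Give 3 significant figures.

0.00429 °C/m

∂T/∂x = (18.53 − 18.15) / (105 − 0) = +0.003619
∂T/∂y = (18.60 − 18.15) / (-195 − 0) = -0.002308
|∇f| = √(0.003619² + -0.002308²) = 0.004292 °C/m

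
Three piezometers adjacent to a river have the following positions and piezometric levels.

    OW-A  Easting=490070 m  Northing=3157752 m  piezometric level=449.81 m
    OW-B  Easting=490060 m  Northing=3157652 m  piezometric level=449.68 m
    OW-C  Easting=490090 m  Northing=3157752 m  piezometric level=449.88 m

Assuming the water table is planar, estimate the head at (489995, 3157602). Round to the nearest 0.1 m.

Taking OW-A as reference: OW-B−OW-A = (-10, -100, -0.13); OW-C−OW-A = (20, 0, +0.07).
Solve a·Δx + b·Δy = Δh: det = (-10)·0 − 20·(-100) = 2000.
∂h/∂x = [(-0.13)·0 − (+0.07)·(-100)] / 2000 = +0.003500
∂h/∂y = [(-10)·(+0.07) − 20·(-0.13)] / 2000 = +0.0009500
h(489995, 3157602) = 449.81 + (+0.003500)·(-75) + (+0.0009500)·(-150) = 449.81 -0.262 -0.142 = 449.405 m.

449.4 m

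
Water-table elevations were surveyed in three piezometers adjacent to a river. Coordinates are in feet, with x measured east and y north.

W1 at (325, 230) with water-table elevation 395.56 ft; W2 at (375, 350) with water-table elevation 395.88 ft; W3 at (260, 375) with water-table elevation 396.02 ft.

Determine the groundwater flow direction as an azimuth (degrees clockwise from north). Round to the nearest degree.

With h = a·x + b·y + c and W1 as origin, the differences give:
  50·a + 120·b = +0.32
  (-65)·a + 145·b = +0.46
Eliminate b (×145 and ×120, subtract): 15050·a = -8.800 → a = ∂h/∂x = -0.0005847
Back-substitute: b = ∂h/∂y = +0.002910.
Flow direction (−∇h) has components (+0.0005847 E, -0.002910 N).
Azimuth = atan2(E, N) = atan2(+0.0005847, -0.002910) = 168.6° ≈ 169°.

169°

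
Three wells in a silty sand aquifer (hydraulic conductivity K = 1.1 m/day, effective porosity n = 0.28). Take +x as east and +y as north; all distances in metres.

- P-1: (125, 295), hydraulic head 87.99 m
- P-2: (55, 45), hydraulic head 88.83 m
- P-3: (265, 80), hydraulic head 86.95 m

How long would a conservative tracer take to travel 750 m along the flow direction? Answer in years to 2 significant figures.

59 years

Differences from P-1: to P-2 (Δx, Δy, Δh) = (-70, -250, +0.84); to P-3 = (140, -215, -1.04).
Determinant of the coordinate differences = (-70)·(-215) − 140·(-250) = 50050.
∂h/∂x = [(+0.84)·(-215) − (-1.04)·(-250)] / 50050 = -0.008803
∂h/∂y = [(-70)·(-1.04) − 140·(+0.84)] / 50050 = -0.0008951
|∇h| = √(-0.008803² + -0.0008951²) = 0.008848
Seepage velocity v = K·i/n = 1.1 × 0.008848 / 0.28 = 0.03476 m/day.
t = 750 / 0.03476 = 2.158e+04 days = 59.1 years.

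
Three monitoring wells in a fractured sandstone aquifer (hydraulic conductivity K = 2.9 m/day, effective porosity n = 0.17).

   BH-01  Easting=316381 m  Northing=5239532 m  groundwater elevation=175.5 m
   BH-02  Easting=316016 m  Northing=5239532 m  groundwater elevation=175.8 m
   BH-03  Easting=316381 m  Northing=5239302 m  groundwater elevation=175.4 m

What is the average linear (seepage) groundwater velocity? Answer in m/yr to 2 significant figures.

∂h/∂x = (175.8 − 175.5) / (316016 − 316381) = -0.0008219
∂h/∂y = (175.4 − 175.5) / (5239302 − 5239532) = +0.0004348
|∇h| = √(-0.0008219² + 0.0004348²) = 0.0009298
Seepage velocity v = K·i/n = 2.9 × 0.0009298 / 0.17 = 0.01586 m/day = 5.793 m/yr.

5.8 m/yr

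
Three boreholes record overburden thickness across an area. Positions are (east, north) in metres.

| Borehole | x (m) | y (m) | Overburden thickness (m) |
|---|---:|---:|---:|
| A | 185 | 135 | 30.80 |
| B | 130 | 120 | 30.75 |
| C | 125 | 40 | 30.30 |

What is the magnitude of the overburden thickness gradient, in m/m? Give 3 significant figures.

With d = a·x + b·y + c and A as origin, the differences give:
  (-55)·a + (-15)·b = -0.05
  (-60)·a + (-95)·b = -0.50
Eliminate b (×(-95) and ×(-15), subtract): 4325·a = -2.750 → a = ∂d/∂x = -0.0006358
Back-substitute: b = ∂d/∂y = +0.005665.
|∇f| = √(-0.0006358² + 0.005665²) = 0.005701 m/m

0.00570 m/m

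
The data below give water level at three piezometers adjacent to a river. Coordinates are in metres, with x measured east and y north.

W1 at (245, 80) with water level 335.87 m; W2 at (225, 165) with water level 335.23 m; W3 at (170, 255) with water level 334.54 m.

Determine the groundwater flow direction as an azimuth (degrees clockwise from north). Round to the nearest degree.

Taking W1 as reference: W2−W1 = (-20, 85, -0.64); W3−W1 = (-75, 175, -1.33).
Determinant of the coordinate differences = (-20)·175 − (-75)·85 = 2875.
∂h/∂x = [(-0.64)·175 − (-1.33)·85] / 2875 = +0.0003652
∂h/∂y = [(-20)·(-1.33) − (-75)·(-0.64)] / 2875 = -0.007443
Flow direction (−∇h) has components (-0.0003652 E, +0.007443 N).
Azimuth = atan2(E, N) = atan2(-0.0003652, +0.007443) = 357.2° ≈ 357°.

357°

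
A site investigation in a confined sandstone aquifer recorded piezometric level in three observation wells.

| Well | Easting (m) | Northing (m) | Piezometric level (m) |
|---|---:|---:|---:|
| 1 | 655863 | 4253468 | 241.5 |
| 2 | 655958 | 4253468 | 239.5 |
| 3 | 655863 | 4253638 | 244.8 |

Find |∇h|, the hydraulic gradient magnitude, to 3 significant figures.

0.0286

∂h/∂x = (239.5 − 241.5) / (655958 − 655863) = -0.02105
∂h/∂y = (244.8 − 241.5) / (4253638 − 4253468) = +0.01941
|∇h| = √(-0.02105² + 0.01941²) = 0.02863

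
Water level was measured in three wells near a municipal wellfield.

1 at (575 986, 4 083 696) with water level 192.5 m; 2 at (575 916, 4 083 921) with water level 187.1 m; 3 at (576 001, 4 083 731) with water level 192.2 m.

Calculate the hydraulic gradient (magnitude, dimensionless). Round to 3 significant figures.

Three-point gradient (reference 1): Δ to 2 = (-70, 225, -5.4), Δ to 3 = (15, 35, -0.3).
∂h/∂x = +0.02086, ∂h/∂y = -0.01751 (det = -5825).
|∇h| = √(0.02086² + -0.01751²) = 0.02723

0.0272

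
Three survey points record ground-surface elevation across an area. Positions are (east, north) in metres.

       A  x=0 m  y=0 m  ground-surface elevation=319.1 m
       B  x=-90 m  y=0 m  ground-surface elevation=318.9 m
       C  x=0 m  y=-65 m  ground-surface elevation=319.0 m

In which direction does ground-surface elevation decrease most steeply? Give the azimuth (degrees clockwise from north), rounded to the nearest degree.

∂z/∂x = (318.9 − 319.1) / (-90 − 0) = +0.002222
∂z/∂y = (319.0 − 319.1) / (-65 − 0) = +0.001538
Steepest decrease is along −∇f: components (-0.002222 E, -0.001538 N).
Azimuth = atan2(-0.002222, -0.001538) = 235.3° ≈ 235°.

235°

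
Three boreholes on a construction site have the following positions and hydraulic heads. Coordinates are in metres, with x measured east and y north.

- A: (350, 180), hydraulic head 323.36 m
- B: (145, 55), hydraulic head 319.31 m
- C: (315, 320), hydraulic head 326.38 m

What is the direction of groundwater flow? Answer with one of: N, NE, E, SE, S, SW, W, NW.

S

Taking A as reference: B−A = (-205, -125, -4.05); C−A = (-35, 140, +3.02).
Solve a·Δx + b·Δy = Δh: det = (-205)·140 − (-35)·(-125) = -33075.
∂h/∂x = [(-4.05)·140 − (+3.02)·(-125)] / -33075 = +0.005729
∂h/∂y = [(-205)·(+3.02) − (-35)·(-4.05)] / -33075 = +0.02300
Flow = −∇h = (-0.005729 east, -0.02300 north), which points south.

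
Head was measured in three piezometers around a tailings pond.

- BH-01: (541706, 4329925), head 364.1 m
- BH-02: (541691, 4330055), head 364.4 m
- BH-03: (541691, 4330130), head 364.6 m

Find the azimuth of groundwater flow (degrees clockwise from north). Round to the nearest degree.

With h = a·x + b·y + c and BH-01 as origin, the differences give:
  (-15)·a + 130·b = +0.3
  (-15)·a + 205·b = +0.5
Eliminate b (×205 and ×130, subtract): -1125·a = -3.50 → a = ∂h/∂x = +0.003111
Back-substitute: b = ∂h/∂y = +0.002667.
Flow direction (−∇h) has components (-0.003111 E, -0.002667 N).
Azimuth = atan2(E, N) = atan2(-0.003111, -0.002667) = 229.4° ≈ 229°.

229°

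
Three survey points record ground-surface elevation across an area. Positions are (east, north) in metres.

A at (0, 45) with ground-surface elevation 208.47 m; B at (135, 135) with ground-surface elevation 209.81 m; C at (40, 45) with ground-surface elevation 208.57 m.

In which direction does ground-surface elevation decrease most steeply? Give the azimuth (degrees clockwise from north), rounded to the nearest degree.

Differences from A: to B (Δx, Δy, Δh) = (135, 90, +1.34); to C = (40, 0, +0.10).
Determinant of the coordinate differences = 135·0 − 40·90 = -3600.
∂z/∂x = [(+1.34)·0 − (+0.10)·90] / -3600 = +0.002500
∂z/∂y = [135·(+0.10) − 40·(+1.34)] / -3600 = +0.01114
Steepest decrease is along −∇f: components (-0.002500 E, -0.01114 N).
Azimuth = atan2(-0.002500, -0.01114) = 192.6° ≈ 193°.

193°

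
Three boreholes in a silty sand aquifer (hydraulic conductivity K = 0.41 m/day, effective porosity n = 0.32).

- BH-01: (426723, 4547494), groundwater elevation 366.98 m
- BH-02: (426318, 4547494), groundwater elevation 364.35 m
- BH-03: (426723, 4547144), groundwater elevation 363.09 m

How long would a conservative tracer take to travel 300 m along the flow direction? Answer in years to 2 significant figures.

∂h/∂x = (364.35 − 366.98) / (426318 − 426723) = +0.006494
∂h/∂y = (363.09 − 366.98) / (4547144 − 4547494) = +0.01111
|∇h| = √(0.006494² + 0.01111²) = 0.01287
Seepage velocity v = K·i/n = 0.41 × 0.01287 / 0.32 = 0.01649 m/day.
t = 300 / 0.01649 = 1.819e+04 days = 49.8 years.

50 years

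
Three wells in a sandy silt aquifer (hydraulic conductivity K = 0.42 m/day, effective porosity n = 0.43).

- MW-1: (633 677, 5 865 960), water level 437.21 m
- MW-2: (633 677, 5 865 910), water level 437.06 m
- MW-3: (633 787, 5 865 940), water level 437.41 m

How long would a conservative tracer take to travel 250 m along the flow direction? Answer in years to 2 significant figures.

180 years

With h = a·x + b·y + c and MW-1 as origin, the differences give:
  0·a + (-50)·b = -0.15
  110·a + (-20)·b = +0.20
Eliminate b (×(-20) and ×(-50), subtract): 5500·a = 13.000 → a = ∂h/∂x = +0.002364
Back-substitute: b = ∂h/∂y = +0.003000.
|∇h| = √(0.002364² + 0.003000²) = 0.003819
Seepage velocity v = K·i/n = 0.42 × 0.003819 / 0.43 = 0.00373 m/day.
t = 250 / 0.00373 = 6.702e+04 days = 183 years.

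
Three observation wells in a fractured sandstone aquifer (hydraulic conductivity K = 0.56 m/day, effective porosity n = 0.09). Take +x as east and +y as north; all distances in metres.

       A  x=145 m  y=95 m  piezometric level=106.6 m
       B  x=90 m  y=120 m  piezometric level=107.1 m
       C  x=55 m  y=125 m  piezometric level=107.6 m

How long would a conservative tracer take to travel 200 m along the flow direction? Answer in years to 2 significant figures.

3.7 years

With h = a·x + b·y + c and A as origin, the differences give:
  (-55)·a + 25·b = +0.5
  (-90)·a + 30·b = +1.0
Eliminate b (×30 and ×25, subtract): 600·a = -10.00 → a = ∂h/∂x = -0.01667
Back-substitute: b = ∂h/∂y = -0.01667.
|∇h| = √(-0.01667² + -0.01667²) = 0.02357
Seepage velocity v = K·i/n = 0.56 × 0.02357 / 0.09 = 0.1467 m/day.
t = 200 / 0.1467 = 1363 days = 3.73 years.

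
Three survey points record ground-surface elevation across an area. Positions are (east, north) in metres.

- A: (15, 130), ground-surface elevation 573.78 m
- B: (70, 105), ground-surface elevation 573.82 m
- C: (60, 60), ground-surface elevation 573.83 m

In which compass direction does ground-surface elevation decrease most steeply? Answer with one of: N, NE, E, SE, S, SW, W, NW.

NW

Taking A as reference: B−A = (55, -25, +0.04); C−A = (45, -70, +0.05).
Determinant of the coordinate differences = 55·(-70) − 45·(-25) = -2725.
∂z/∂x = [(+0.04)·(-70) − (+0.05)·(-25)] / -2725 = +0.0005688
∂z/∂y = [55·(+0.05) − 45·(+0.04)] / -2725 = -0.0003486
Steepest decrease is along −∇f = (-0.0005688 E, +0.0003486 N) → northwest.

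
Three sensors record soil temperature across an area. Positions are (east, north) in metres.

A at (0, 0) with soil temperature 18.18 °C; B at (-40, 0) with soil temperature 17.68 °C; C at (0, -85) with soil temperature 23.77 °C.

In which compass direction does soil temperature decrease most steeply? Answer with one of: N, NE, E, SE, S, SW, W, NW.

∂T/∂x = (17.68 − 18.18) / (-40 − 0) = +0.01250
∂T/∂y = (23.77 − 18.18) / (-85 − 0) = -0.06576
Steepest decrease is along −∇f = (-0.01250 E, +0.06576 N) → north.

N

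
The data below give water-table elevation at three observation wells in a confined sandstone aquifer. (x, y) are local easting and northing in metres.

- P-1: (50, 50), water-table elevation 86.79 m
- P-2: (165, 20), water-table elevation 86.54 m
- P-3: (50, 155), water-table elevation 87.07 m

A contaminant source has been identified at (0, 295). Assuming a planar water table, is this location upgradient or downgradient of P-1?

upgradient

Three-point gradient (reference P-1): Δ to P-2 = (115, -30, -0.25), Δ to P-3 = (0, 105, +0.28).
∂h/∂x = -0.001478, ∂h/∂y = +0.002667 (det = 12075).
Head at (0, 295) = 86.79 + (-0.001478)·(-50) + (+0.002667)·(245) = 87.52 m.
That is higher than the 86.79 m at P-1, so the point is upgradient.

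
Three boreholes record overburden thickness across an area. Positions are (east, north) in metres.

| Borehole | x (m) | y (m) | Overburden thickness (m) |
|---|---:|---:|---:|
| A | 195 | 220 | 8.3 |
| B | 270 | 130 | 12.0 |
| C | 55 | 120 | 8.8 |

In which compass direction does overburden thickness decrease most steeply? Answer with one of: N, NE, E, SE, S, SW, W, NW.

Three-point gradient (reference A): Δ to B = (75, -90, +3.7), Δ to C = (-140, -100, +0.5).
∂d/∂x = +0.01617, ∂d/∂y = -0.02764 (det = -20100).
Steepest decrease is along −∇f = (-0.01617 E, +0.02764 N) → northwest.

NW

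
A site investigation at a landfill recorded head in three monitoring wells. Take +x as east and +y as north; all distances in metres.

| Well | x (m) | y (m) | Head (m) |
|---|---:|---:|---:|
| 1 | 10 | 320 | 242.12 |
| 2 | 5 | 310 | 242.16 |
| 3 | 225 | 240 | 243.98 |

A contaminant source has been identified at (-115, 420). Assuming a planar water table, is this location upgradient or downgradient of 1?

Three-point gradient (reference 1): Δ to 2 = (-5, -10, +0.04), Δ to 3 = (215, -80, +1.86).
∂h/∂x = +0.006039, ∂h/∂y = -0.007020 (det = 2550).
Head at (-115, 420) = 242.12 + (+0.006039)·(-125) + (-0.007020)·(100) = 240.66 m.
That is lower than the 242.12 m at 1, so the point is downgradient.

downgradient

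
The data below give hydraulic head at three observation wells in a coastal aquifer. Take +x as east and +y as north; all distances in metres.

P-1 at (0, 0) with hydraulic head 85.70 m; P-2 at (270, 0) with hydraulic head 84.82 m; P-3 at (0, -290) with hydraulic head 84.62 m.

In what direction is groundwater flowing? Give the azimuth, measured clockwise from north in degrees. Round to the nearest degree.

∂h/∂x = (84.82 − 85.70) / (270 − 0) = -0.003259
∂h/∂y = (84.62 − 85.70) / (-290 − 0) = +0.003724
Flow direction (−∇h) has components (+0.003259 E, -0.003724 N).
Azimuth = atan2(E, N) = atan2(+0.003259, -0.003724) = 138.8° ≈ 139°.

139°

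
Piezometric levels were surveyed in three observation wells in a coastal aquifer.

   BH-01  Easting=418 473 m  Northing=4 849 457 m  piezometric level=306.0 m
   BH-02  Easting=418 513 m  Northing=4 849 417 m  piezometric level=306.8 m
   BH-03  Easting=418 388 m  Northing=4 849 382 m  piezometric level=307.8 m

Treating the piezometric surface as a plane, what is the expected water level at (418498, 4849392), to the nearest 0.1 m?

With h = a·x + b·y + c and BH-01 as origin, the differences give:
  40·a + (-40)·b = +0.8
  (-85)·a + (-75)·b = +1.8
Eliminate b (×(-75) and ×(-40), subtract): -6400·a = 12.00 → a = ∂h/∂x = -0.001875
Back-substitute: b = ∂h/∂y = -0.02188.
h(418498, 4849392) = 306.0 + (-0.001875)·(25) + (-0.02188)·(-65) = 306.0 -0.047 +1.422 = 307.375 m.

307.4 m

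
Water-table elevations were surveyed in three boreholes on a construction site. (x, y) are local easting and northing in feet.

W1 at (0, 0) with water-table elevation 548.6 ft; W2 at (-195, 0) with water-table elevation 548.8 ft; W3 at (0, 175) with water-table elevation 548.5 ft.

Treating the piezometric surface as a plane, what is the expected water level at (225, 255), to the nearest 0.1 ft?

∂h/∂x = (548.8 − 548.6) / (-195 − 0) = -0.001026
∂h/∂y = (548.5 − 548.6) / (175 − 0) = -0.0005714
h(225, 255) = 548.6 + (-0.001026)·(225) + (-0.0005714)·(255) = 548.6 -0.231 -0.146 = 548.224 ft.

548.2 ft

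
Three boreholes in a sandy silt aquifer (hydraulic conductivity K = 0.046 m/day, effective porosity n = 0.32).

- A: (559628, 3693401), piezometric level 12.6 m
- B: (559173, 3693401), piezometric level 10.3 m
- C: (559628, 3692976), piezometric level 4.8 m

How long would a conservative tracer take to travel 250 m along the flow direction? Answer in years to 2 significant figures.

∂h/∂x = (10.3 − 12.6) / (559173 − 559628) = +0.005055
∂h/∂y = (4.8 − 12.6) / (3692976 − 3693401) = +0.01835
|∇h| = √(0.005055² + 0.01835²) = 0.01903
Seepage velocity v = K·i/n = 0.046 × 0.01903 / 0.32 = 0.002736 m/day.
t = 250 / 0.002736 = 9.137e+04 days = 250 years.

250 years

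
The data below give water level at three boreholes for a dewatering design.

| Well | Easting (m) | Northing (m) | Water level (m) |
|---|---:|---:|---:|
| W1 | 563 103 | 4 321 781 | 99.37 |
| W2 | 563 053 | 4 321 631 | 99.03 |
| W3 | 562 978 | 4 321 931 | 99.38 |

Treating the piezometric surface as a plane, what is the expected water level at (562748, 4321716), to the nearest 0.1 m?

Taking W1 as reference: W2−W1 = (-50, -150, -0.34); W3−W1 = (-125, 150, +0.01).
Determinant of the coordinate differences = (-50)·150 − (-125)·(-150) = -26250.
∂h/∂x = [(-0.34)·150 − (+0.01)·(-150)] / -26250 = +0.001886
∂h/∂y = [(-50)·(+0.01) − (-125)·(-0.34)] / -26250 = +0.001638
h(562748, 4321716) = 99.37 + (+0.001886)·(-355) + (+0.001638)·(-65) = 99.37 -0.669 -0.106 = 98.594 m.

98.6 m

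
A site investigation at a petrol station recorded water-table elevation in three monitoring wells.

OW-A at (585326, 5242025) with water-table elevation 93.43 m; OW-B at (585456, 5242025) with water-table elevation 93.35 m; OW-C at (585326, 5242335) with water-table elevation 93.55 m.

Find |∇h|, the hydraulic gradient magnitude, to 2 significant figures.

0.00073

∂h/∂x = (93.35 − 93.43) / (585456 − 585326) = -0.0006154
∂h/∂y = (93.55 − 93.43) / (5242335 − 5242025) = +0.0003871
|∇h| = √(-0.0006154² + 0.0003871²) = 0.000727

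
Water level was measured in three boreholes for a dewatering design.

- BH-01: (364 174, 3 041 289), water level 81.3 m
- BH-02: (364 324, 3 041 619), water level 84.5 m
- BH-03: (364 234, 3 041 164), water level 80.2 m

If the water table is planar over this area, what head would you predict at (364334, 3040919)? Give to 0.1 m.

Taking BH-01 as reference: BH-02−BH-01 = (150, 330, +3.2); BH-03−BH-01 = (60, -125, -1.1).
Solve a·Δx + b·Δy = Δh: det = 150·(-125) − 60·330 = -38550.
∂h/∂x = [(+3.2)·(-125) − (-1.1)·330] / -38550 = +0.0009598
∂h/∂y = [150·(-1.1) − 60·(+3.2)] / -38550 = +0.009261
h(364334, 3040919) = 81.3 + (+0.0009598)·(160) + (+0.009261)·(-370) = 81.3 +0.154 -3.426 = 78.027 m.

78.0 m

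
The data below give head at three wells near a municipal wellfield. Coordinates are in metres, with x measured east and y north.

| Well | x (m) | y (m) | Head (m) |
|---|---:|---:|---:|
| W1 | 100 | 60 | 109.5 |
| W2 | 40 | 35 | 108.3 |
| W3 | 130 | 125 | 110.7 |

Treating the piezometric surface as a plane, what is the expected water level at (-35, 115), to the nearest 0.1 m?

Three-point gradient (reference W1): Δ to W2 = (-60, -25, -1.2), Δ to W3 = (30, 65, +1.2).
∂h/∂x = +0.01524, ∂h/∂y = +0.01143 (det = -3150).
h(-35, 115) = 109.5 + (+0.01524)·(-135) + (+0.01143)·(55) = 109.5 -2.057 +0.629 = 108.071 m.

108.1 m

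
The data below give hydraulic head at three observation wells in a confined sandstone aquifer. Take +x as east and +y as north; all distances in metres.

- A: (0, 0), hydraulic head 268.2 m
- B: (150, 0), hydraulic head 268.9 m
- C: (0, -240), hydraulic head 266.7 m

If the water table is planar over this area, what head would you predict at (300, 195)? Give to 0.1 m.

∂h/∂x = (268.9 − 268.2) / (150 − 0) = +0.004667
∂h/∂y = (266.7 − 268.2) / (-240 − 0) = +0.006250
h(300, 195) = 268.2 + (+0.004667)·(300) + (+0.006250)·(195) = 268.2 +1.400 +1.219 = 270.819 m.

270.8 m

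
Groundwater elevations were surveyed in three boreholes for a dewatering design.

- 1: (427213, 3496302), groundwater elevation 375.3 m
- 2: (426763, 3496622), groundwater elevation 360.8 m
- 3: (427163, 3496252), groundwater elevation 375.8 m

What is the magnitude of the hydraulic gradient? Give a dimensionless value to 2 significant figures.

0.029

With h = a·x + b·y + c and 1 as origin, the differences give:
  (-450)·a + 320·b = -14.5
  (-50)·a + (-50)·b = +0.5
Eliminate b (×(-50) and ×320, subtract): 38500·a = 565.00 → a = ∂h/∂x = +0.01468
Back-substitute: b = ∂h/∂y = -0.02468.
|∇h| = √(0.01468² + -0.02468²) = 0.02872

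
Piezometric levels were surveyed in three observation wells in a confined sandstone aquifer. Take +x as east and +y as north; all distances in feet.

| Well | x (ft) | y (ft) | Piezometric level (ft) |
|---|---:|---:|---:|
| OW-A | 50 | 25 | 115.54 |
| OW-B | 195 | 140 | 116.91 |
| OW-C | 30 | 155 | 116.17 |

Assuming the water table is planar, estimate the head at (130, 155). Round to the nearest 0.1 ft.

With h = a·x + b·y + c and OW-A as origin, the differences give:
  145·a + 115·b = +1.37
  (-20)·a + 130·b = +0.63
Eliminate b (×130 and ×115, subtract): 21150·a = 105.650 → a = ∂h/∂x = +0.004995
Back-substitute: b = ∂h/∂y = +0.005615.
h(130, 155) = 115.54 + (+0.004995)·(80) + (+0.005615)·(130) = 115.54 +0.400 +0.730 = 116.670 ft.

116.7 ft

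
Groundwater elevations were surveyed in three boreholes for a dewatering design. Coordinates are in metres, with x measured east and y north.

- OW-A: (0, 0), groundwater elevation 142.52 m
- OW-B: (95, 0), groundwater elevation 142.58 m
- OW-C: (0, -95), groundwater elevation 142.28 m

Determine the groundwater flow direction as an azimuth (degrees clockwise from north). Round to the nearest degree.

∂h/∂x = (142.58 − 142.52) / (95 − 0) = +0.0006316
∂h/∂y = (142.28 − 142.52) / (-95 − 0) = +0.002526
Flow direction (−∇h) has components (-0.0006316 E, -0.002526 N).
Azimuth = atan2(E, N) = atan2(-0.0006316, -0.002526) = 194.0° ≈ 194°.

194°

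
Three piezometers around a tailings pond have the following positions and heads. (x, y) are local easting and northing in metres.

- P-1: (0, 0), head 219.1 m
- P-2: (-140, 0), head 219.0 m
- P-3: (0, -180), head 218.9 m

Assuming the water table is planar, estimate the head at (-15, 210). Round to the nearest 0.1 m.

219.3 m

∂h/∂x = (219.0 − 219.1) / (-140 − 0) = +0.0007143
∂h/∂y = (218.9 − 219.1) / (-180 − 0) = +0.001111
h(-15, 210) = 219.1 + (+0.0007143)·(-15) + (+0.001111)·(210) = 219.1 -0.011 +0.233 = 219.323 m.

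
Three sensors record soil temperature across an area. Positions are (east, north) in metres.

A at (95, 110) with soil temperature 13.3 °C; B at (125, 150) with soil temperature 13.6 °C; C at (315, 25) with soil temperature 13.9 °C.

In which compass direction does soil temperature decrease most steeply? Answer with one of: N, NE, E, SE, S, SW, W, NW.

SW

Taking A as reference: B−A = (30, 40, +0.3); C−A = (220, -85, +0.6).
Solve a·Δx + b·Δy = ΔT: det = 30·(-85) − 220·40 = -11350.
∂T/∂x = [(+0.3)·(-85) − (+0.6)·40] / -11350 = +0.004361
∂T/∂y = [30·(+0.6) − 220·(+0.3)] / -11350 = +0.004229
Steepest decrease is along −∇f = (-0.004361 E, -0.004229 N) → southwest.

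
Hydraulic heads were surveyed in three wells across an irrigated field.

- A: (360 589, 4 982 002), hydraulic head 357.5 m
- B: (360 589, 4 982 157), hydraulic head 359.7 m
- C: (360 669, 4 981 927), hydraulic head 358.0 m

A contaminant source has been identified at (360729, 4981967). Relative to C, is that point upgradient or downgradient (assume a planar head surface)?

Taking A as reference: B−A = (0, 155, +2.2); C−A = (80, -75, +0.5).
Determinant of the coordinate differences = 0·(-75) − 80·155 = -12400.
∂h/∂x = [(+2.2)·(-75) − (+0.5)·155] / -12400 = +0.01956
∂h/∂y = [0·(+0.5) − 80·(+2.2)] / -12400 = +0.01419
Head at (360729, 4981967) = 357.5 + (+0.01956)·(140) + (+0.01419)·(-35) = 359.74 m.
That is higher than the 358.0 m at C, so the point is upgradient.

upgradient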